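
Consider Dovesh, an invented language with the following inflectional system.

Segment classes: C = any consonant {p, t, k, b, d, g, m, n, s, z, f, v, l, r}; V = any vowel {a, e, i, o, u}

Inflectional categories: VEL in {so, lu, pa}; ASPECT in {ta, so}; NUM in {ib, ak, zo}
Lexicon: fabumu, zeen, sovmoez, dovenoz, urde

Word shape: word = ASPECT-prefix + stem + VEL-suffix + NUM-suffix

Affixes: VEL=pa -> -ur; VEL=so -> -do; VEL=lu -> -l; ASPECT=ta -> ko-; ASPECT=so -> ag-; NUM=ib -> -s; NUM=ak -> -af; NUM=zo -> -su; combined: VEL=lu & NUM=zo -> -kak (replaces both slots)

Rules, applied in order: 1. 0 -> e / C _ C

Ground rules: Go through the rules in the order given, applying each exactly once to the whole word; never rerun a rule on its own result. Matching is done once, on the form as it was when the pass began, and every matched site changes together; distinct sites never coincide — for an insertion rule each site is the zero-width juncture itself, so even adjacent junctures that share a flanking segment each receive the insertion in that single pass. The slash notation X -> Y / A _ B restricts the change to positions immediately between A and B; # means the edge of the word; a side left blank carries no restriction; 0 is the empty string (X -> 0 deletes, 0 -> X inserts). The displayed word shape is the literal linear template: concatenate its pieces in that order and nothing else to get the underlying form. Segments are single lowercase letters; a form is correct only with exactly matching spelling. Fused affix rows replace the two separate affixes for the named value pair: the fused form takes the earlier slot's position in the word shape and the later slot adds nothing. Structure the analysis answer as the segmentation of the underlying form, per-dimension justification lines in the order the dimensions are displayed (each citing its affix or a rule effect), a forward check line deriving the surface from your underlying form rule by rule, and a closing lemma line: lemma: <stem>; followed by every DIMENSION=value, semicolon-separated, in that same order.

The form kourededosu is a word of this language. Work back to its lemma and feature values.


underlying: ko-urde-do-su
VEL=so - signalled by the affix -do
ASPECT=ta - signalled by the affix ko-
NUM=zo - signalled by the affix -su
check: kourdedosu -> kourededosu
lemma: urde; VEL=so; ASPECT=ta; NUM=zo


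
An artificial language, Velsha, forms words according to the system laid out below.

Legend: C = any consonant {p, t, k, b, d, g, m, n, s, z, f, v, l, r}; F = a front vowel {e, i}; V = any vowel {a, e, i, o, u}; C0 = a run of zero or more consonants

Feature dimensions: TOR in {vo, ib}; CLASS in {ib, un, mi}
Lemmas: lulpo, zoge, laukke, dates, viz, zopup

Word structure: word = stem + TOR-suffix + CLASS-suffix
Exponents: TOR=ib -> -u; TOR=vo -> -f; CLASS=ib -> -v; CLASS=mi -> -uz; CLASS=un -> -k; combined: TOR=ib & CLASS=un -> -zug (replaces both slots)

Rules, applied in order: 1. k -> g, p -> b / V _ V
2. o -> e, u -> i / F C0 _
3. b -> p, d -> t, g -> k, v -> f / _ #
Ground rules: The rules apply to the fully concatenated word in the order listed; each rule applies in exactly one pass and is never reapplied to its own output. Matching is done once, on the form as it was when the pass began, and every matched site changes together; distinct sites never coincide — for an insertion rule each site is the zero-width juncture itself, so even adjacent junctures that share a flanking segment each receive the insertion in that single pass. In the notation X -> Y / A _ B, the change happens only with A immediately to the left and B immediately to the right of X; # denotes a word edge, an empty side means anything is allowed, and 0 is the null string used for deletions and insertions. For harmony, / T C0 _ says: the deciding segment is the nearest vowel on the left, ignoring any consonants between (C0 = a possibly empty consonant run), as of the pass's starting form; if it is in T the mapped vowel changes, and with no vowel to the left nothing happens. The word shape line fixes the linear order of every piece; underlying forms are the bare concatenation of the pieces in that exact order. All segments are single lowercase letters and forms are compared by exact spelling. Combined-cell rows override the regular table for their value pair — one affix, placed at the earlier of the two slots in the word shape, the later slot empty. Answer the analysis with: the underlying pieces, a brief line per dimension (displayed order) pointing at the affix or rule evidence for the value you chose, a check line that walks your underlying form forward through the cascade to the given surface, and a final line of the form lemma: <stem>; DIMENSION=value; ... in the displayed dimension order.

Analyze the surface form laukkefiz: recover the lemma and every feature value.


underlying: laukke-f-uz
TOR=vo - signalled by the affix -f
CLASS=mi - signalled by the affix -uz
check: laukkefuz -> laukkefuz -> laukkefiz -> laukkefiz
lemma: laukke; TOR=vo; CLASS=mi


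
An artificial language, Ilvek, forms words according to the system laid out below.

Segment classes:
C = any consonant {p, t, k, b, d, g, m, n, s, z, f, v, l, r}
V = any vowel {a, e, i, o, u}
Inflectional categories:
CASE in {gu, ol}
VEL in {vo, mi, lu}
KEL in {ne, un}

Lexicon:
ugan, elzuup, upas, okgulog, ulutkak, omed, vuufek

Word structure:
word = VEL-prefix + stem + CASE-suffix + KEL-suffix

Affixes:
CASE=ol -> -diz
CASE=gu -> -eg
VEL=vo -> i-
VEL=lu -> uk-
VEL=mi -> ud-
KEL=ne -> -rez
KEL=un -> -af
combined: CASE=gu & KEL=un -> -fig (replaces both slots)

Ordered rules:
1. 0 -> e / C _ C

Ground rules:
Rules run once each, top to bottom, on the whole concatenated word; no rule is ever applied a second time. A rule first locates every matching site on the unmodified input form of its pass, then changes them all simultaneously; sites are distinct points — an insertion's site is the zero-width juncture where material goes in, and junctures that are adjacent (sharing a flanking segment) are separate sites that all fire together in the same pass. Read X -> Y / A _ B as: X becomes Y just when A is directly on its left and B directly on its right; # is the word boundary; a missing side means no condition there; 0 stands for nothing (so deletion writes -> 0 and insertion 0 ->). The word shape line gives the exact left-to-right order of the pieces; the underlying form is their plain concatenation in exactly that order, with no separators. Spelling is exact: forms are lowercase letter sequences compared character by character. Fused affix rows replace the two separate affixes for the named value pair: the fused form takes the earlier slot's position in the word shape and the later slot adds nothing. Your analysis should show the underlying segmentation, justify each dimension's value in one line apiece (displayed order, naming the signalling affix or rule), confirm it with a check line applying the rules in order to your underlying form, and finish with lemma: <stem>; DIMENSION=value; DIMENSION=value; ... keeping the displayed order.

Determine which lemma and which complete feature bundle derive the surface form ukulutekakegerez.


underlying: uk-ulutkak-eg-rez
CASE=gu - signalled by the affix -eg
VEL=lu - signalled by the affix uk-
KEL=ne - signalled by the affix -rez
check: ukulutkakegrez -> ukulutekakegerez
lemma: ulutkak; CASE=gu; VEL=lu; KEL=ne


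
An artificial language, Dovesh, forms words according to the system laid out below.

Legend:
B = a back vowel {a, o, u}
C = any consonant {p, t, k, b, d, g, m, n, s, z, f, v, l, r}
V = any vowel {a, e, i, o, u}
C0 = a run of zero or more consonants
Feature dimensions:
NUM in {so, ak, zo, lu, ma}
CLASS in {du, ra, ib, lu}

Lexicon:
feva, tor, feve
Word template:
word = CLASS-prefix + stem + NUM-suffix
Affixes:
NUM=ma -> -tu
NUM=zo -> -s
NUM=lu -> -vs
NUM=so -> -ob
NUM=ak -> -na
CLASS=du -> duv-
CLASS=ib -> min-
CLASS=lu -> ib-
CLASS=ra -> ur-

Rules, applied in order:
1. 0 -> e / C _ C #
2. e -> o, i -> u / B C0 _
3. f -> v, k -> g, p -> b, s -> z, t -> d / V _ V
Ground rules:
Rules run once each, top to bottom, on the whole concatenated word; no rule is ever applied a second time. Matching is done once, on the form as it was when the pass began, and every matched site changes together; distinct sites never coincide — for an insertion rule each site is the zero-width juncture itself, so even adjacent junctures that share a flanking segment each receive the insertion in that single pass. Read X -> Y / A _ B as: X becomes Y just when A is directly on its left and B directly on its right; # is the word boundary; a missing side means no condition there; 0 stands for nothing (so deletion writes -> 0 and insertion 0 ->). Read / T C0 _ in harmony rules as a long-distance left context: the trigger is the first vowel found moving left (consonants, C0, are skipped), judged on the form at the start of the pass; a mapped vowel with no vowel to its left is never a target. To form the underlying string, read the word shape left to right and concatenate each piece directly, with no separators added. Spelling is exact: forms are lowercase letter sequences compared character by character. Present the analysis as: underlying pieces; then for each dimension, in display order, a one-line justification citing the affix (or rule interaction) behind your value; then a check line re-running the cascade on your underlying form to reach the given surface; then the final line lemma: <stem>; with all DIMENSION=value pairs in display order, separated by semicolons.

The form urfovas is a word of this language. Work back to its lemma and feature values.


underlying: ur-feva-s
NUM=zo - signalled by the affix -s
CLASS=ra - signalled by the affix ur-
check: urfevas -> urfevas -> urfovas -> urfovas
lemma: feva; NUM=zo; CLASS=ra


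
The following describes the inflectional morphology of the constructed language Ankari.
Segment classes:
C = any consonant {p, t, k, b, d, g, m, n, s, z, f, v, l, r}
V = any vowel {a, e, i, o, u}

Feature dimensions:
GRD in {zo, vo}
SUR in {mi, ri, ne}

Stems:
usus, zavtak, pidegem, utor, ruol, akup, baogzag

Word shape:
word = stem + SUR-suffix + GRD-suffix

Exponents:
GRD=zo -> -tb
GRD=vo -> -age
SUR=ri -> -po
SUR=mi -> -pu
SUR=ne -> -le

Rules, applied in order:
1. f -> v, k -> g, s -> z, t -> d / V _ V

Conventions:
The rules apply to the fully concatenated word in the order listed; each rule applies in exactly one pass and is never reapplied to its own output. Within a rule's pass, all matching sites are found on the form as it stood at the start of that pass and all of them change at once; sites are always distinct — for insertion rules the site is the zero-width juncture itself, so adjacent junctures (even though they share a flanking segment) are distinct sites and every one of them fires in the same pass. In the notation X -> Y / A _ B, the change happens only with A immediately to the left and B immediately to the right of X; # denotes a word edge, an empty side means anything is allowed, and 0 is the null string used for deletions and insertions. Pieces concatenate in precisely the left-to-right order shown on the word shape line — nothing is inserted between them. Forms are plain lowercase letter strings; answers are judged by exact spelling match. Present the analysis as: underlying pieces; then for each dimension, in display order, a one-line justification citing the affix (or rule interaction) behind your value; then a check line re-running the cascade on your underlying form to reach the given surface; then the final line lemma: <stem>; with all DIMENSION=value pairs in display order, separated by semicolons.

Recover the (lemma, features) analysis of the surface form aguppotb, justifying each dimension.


underlying: akup-po-tb
GRD=zo - signalled by the affix -tb
SUR=ri - signalled by the affix -po
check: akuppotb -> aguppotb
lemma: akup; GRD=zo; SUR=ri


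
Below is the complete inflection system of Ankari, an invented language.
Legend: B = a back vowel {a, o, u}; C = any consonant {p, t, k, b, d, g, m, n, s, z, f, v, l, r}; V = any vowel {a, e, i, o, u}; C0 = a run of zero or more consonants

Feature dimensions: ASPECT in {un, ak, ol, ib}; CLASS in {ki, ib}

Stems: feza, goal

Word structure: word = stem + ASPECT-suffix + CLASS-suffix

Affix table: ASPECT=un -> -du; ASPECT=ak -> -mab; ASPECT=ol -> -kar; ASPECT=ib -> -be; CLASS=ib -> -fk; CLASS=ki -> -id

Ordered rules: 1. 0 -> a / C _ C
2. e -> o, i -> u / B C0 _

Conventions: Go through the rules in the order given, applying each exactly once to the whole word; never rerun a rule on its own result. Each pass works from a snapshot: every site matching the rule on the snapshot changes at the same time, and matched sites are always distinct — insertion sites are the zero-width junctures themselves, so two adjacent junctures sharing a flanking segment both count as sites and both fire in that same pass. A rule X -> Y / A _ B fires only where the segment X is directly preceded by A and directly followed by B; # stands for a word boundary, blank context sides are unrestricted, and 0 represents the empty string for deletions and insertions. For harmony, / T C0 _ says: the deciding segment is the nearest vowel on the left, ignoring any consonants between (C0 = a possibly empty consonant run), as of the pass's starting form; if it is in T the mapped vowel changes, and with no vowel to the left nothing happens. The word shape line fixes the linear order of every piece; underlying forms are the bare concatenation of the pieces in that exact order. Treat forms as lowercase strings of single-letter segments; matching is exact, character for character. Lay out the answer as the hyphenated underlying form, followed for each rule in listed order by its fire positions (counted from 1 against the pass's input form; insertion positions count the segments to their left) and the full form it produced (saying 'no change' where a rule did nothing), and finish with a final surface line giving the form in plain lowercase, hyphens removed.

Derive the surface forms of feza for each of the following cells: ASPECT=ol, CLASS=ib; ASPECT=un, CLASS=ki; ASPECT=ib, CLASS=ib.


cell ASPECT=ol, CLASS=ib:
underlying: feza-kar-fk
1. 0 -> a / C _ C: inserts after position(s) 7, 8: fezakarafak
2. e -> o, i -> u / B C0 _: no change
surface: fezakarafak

cell ASPECT=un, CLASS=ki:
underlying: feza-du-id
1. 0 -> a / C _ C: no change
2. e -> o, i -> u / B C0 _: fires at position(s) 7: fezaduud
surface: fezaduud

cell ASPECT=ib, CLASS=ib:
underlying: feza-be-fk
1. 0 -> a / C _ C: inserts after position(s) 7: fezabefak
2. e -> o, i -> u / B C0 _: fires at position(s) 6: fezabofak
surface: fezabofak


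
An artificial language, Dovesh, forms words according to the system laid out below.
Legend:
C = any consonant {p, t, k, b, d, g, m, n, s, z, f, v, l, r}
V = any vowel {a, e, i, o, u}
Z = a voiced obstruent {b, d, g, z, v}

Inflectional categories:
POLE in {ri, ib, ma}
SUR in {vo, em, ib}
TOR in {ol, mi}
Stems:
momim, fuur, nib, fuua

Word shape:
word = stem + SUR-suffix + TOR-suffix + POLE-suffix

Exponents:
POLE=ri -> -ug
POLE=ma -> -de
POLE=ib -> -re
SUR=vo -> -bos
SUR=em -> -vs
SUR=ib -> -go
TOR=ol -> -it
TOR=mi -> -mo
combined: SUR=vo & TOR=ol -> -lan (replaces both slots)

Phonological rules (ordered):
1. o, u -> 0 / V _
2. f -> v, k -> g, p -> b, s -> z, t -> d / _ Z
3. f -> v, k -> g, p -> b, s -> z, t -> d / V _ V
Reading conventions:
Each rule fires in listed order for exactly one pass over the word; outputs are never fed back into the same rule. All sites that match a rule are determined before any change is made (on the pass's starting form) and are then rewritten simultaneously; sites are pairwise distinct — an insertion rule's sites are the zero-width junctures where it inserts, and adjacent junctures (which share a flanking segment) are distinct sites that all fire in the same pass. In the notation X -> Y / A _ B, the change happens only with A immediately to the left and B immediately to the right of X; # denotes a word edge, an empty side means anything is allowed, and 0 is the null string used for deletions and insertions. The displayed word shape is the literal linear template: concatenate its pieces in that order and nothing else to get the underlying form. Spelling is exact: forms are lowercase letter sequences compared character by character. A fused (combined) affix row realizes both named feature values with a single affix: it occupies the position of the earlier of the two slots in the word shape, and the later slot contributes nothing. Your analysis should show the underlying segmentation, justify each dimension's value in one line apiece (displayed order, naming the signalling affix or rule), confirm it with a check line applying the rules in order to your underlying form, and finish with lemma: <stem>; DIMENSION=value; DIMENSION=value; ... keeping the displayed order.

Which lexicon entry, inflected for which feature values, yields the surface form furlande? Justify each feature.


underlying: fuur-lan-de
POLE=ma - signalled by the affix -de
SUR=vo - signalled by the combined affix row
TOR=ol - signalled by the combined affix row
check: fuurlande -> furlande -> furlande -> furlande
lemma: fuur; POLE=ma; SUR=vo; TOR=ol


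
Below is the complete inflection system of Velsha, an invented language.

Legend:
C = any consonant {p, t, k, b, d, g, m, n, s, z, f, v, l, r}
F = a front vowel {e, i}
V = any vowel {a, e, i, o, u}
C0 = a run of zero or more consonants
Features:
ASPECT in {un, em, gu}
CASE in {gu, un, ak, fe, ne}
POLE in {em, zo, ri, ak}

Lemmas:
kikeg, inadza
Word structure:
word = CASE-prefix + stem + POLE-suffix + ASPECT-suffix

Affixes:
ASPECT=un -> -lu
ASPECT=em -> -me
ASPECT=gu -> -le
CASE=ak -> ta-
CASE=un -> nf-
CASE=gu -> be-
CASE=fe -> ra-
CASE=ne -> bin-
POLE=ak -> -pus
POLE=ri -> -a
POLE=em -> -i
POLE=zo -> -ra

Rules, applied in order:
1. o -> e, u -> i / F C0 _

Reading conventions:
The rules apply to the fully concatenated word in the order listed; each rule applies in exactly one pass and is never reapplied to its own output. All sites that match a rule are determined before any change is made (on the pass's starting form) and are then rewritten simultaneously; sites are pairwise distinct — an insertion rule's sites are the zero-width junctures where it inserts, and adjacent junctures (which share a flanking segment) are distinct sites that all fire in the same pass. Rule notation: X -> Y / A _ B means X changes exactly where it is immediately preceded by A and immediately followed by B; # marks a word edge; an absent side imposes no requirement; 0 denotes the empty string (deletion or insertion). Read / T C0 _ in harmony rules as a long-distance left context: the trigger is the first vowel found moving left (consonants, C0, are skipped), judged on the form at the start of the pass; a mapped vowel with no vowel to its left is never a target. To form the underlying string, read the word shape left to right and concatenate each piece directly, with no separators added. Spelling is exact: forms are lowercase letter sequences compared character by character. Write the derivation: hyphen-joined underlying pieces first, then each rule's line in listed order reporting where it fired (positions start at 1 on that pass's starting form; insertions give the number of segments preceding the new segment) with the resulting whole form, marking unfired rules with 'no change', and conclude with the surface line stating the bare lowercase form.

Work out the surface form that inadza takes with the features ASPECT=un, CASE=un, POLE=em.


underlying: nf-inadza-i-lu
1. o -> e, u -> i / F C0 _: fires at position(s) 11: nfinadzaili
surface: nfinadzaili


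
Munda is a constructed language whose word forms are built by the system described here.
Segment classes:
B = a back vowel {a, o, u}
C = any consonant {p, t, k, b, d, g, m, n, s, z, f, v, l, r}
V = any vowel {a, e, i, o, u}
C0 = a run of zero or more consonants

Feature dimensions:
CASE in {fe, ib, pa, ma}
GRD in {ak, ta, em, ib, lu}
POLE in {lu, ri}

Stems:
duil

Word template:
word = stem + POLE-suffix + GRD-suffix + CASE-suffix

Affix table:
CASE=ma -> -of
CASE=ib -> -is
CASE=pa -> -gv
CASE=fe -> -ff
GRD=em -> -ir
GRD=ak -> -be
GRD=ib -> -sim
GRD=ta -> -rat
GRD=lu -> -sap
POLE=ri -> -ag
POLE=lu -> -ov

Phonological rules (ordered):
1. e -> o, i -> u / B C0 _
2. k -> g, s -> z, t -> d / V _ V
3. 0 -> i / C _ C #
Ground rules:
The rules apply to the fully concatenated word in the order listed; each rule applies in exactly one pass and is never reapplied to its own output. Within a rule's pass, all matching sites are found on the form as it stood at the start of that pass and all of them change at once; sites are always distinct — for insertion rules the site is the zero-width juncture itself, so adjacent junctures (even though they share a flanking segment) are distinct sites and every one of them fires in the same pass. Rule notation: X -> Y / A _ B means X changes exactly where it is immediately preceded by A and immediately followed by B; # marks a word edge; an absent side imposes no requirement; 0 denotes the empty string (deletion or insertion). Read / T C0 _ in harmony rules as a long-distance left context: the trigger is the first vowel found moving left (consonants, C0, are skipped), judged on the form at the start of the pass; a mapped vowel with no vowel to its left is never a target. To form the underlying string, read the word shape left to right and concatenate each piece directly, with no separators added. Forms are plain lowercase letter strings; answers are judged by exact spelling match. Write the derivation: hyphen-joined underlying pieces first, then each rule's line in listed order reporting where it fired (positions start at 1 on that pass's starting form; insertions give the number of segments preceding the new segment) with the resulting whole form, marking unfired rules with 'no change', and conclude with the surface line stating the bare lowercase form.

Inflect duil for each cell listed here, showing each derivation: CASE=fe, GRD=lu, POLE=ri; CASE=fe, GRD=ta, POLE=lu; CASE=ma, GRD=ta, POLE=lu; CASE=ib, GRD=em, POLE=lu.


cell CASE=fe, GRD=lu, POLE=ri:
underlying: duil-ag-sap-ff
1. e -> o, i -> u / B C0 _: fires at position(s) 3: duulagsapff
2. k -> g, s -> z, t -> d / V _ V: no change
3. 0 -> i / C _ C #: inserts after position(s) 10: duulagsapfif
surface: duulagsapfif

cell CASE=fe, GRD=ta, POLE=lu:
underlying: duil-ov-rat-ff
1. e -> o, i -> u / B C0 _: fires at position(s) 3: duulovratff
2. k -> g, s -> z, t -> d / V _ V: no change
3. 0 -> i / C _ C #: inserts after position(s) 10: duulovratfif
surface: duulovratfif

cell CASE=ma, GRD=ta, POLE=lu:
underlying: duil-ov-rat-of
1. e -> o, i -> u / B C0 _: fires at position(s) 3: duulovratof
2. k -> g, s -> z, t -> d / V _ V: fires at position(s) 9: duulovradof
3. 0 -> i / C _ C #: no change
surface: duulovradof

cell CASE=ib, GRD=em, POLE=lu:
underlying: duil-ov-ir-is
1. e -> o, i -> u / B C0 _: fires at position(s) 3, 7: duulovuris
2. k -> g, s -> z, t -> d / V _ V: no change
3. 0 -> i / C _ C #: no change
surface: duulovuris


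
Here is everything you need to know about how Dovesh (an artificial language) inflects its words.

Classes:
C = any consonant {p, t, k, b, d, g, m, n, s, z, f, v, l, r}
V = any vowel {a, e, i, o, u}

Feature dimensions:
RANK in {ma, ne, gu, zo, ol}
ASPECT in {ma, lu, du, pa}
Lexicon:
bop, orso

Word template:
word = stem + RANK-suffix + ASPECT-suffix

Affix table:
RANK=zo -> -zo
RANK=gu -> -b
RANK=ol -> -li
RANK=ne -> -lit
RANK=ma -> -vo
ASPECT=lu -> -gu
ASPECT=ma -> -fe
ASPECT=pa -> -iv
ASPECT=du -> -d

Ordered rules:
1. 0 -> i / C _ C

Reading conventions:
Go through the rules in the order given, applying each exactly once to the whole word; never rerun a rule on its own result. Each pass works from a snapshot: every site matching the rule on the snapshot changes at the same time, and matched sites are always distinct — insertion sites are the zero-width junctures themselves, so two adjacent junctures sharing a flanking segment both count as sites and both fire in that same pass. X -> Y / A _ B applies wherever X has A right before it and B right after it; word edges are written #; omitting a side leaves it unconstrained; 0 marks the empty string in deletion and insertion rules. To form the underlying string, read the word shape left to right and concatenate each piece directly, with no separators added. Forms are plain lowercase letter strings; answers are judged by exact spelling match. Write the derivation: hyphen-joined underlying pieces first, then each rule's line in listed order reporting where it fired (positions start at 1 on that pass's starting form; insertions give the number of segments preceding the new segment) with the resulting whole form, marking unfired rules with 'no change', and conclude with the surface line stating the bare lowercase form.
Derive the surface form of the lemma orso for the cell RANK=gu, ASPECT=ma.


underlying: orso-b-fe
1. 0 -> i / C _ C: inserts after position(s) 2, 5: orisobife
surface: orisobife


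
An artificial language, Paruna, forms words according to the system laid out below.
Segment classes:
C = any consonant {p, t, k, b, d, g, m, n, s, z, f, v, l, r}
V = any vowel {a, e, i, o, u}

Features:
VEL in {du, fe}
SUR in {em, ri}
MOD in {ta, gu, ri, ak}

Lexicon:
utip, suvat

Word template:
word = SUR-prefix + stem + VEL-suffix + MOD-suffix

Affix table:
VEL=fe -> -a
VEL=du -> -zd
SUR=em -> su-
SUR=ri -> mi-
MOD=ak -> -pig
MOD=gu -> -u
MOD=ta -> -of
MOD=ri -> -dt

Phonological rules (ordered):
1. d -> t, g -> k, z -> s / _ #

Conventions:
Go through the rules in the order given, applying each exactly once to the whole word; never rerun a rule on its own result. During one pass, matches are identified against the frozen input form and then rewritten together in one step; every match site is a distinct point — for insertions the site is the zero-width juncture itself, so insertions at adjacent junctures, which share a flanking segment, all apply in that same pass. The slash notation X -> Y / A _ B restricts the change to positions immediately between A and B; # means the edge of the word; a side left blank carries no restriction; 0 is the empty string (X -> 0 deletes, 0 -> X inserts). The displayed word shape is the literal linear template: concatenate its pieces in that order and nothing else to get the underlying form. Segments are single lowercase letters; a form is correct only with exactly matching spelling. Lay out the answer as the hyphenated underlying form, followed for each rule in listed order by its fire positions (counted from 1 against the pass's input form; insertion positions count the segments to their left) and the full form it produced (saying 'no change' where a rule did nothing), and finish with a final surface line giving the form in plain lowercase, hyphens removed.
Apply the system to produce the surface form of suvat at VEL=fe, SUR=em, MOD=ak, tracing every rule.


underlying: su-suvat-a-pig
1. d -> t, g -> k, z -> s / _ #: fires at position(s) 11: susuvatapik
surface: susuvatapik


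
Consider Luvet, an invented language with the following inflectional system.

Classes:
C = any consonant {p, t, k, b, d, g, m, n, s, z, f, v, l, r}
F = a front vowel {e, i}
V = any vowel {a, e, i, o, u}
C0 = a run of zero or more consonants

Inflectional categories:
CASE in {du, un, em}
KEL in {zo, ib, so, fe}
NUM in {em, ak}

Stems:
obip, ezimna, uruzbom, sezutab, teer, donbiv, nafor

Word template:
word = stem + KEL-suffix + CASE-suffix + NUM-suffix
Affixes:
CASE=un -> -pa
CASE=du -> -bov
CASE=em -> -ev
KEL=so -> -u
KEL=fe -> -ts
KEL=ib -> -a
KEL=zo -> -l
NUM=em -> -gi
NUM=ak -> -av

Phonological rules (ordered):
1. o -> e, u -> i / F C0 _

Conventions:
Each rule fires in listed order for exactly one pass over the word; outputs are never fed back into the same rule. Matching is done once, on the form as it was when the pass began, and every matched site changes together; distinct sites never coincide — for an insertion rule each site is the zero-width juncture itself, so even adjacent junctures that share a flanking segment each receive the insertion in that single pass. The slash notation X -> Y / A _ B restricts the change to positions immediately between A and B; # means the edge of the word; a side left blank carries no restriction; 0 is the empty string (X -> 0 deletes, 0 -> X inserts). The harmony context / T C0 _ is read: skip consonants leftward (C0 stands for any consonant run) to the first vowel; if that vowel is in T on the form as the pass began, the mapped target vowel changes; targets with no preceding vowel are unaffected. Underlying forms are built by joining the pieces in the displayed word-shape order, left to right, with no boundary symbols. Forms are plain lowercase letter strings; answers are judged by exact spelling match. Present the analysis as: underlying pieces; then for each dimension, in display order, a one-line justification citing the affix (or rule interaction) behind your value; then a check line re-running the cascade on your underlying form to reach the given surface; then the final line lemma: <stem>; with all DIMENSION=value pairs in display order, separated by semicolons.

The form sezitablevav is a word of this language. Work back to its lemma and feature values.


underlying: sezutab-l-ev-av
CASE=em - signalled by the affix -ev
KEL=zo - signalled by the affix -l
NUM=ak - signalled by the affix -av
check: sezutablevav -> sezitablevav
lemma: sezutab; CASE=em; KEL=zo; NUM=ak


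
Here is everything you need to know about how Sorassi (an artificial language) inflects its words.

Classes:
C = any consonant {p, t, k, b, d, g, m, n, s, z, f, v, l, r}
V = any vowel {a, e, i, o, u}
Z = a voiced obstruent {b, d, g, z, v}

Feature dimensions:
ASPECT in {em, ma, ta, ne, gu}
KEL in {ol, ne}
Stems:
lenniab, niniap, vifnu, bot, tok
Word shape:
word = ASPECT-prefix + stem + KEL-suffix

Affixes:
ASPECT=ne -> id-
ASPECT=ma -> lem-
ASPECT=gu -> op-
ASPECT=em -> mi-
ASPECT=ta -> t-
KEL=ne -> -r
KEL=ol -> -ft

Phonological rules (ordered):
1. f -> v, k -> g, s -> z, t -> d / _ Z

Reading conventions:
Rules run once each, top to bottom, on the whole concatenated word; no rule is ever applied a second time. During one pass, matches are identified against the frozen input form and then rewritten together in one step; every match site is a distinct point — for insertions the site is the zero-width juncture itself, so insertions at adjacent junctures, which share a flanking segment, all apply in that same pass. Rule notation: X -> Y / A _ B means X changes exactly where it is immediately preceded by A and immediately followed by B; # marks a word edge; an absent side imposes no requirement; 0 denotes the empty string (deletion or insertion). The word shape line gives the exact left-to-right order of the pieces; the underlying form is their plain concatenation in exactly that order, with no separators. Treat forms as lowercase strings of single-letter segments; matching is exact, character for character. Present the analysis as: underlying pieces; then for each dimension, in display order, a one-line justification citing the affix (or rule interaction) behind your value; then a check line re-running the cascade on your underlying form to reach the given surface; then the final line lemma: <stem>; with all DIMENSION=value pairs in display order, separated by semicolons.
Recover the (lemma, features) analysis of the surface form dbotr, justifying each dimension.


underlying: t-bot-r
ASPECT=ta - signalled by the affix t-
KEL=ne - signalled by the affix -r
check: tbotr -> dbotr
lemma: bot; ASPECT=ta; KEL=ne


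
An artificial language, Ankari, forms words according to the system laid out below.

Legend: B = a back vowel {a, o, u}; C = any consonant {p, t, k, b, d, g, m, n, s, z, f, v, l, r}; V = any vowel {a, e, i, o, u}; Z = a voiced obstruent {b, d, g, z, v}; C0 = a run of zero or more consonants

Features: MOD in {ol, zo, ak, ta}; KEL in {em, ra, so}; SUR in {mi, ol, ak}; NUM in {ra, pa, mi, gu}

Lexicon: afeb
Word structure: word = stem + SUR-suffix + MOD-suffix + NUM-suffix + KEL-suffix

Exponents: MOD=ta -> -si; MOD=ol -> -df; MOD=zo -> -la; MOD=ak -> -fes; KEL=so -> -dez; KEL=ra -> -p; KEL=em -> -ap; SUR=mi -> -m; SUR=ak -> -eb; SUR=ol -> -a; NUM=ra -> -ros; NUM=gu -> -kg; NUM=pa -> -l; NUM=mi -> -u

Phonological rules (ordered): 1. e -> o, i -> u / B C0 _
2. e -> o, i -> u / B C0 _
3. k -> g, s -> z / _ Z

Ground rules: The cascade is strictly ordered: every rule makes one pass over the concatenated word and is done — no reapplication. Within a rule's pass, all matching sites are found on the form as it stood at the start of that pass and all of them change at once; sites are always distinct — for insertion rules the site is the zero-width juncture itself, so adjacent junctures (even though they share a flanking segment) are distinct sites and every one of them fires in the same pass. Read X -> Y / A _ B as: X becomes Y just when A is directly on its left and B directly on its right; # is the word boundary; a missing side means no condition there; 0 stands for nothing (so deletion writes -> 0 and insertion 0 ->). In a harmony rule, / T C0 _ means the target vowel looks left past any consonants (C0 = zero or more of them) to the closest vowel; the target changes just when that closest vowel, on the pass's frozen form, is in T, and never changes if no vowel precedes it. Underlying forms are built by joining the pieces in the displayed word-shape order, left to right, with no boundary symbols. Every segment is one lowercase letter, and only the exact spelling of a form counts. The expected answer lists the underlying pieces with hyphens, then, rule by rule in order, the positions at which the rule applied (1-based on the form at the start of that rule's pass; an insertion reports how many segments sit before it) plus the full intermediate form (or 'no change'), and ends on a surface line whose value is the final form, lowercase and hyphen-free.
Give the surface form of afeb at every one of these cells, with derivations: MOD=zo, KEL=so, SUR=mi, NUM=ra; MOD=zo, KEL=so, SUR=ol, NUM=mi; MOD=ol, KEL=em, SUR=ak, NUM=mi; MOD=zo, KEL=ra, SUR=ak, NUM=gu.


cell MOD=zo, KEL=so, SUR=mi, NUM=ra:
underlying: afeb-m-la-ros-dez
1. e -> o, i -> u / B C0 _: fires at position(s) 3, 12: afobmlarosdoz
2. e -> o, i -> u / B C0 _: no change
3. k -> g, s -> z / _ Z: fires at position(s) 10: afobmlarozdoz
surface: afobmlarozdoz

cell MOD=zo, KEL=so, SUR=ol, NUM=mi:
underlying: afeb-a-la-u-dez
1. e -> o, i -> u / B C0 _: fires at position(s) 3, 10: afobalaudoz
2. e -> o, i -> u / B C0 _: no change
3. k -> g, s -> z / _ Z: no change
surface: afobalaudoz

cell MOD=ol, KEL=em, SUR=ak, NUM=mi:
underlying: afeb-eb-df-u-ap
1. e -> o, i -> u / B C0 _: fires at position(s) 3: afobebdfuap
2. e -> o, i -> u / B C0 _: fires at position(s) 5: afobobdfuap
3. k -> g, s -> z / _ Z: no change
surface: afobobdfuap

cell MOD=zo, KEL=ra, SUR=ak, NUM=gu:
underlying: afeb-eb-la-kg-p
1. e -> o, i -> u / B C0 _: fires at position(s) 3: afobeblakgp
2. e -> o, i -> u / B C0 _: fires at position(s) 5: afoboblakgp
3. k -> g, s -> z / _ Z: fires at position(s) 9: afoboblaggp
surface: afoboblaggp


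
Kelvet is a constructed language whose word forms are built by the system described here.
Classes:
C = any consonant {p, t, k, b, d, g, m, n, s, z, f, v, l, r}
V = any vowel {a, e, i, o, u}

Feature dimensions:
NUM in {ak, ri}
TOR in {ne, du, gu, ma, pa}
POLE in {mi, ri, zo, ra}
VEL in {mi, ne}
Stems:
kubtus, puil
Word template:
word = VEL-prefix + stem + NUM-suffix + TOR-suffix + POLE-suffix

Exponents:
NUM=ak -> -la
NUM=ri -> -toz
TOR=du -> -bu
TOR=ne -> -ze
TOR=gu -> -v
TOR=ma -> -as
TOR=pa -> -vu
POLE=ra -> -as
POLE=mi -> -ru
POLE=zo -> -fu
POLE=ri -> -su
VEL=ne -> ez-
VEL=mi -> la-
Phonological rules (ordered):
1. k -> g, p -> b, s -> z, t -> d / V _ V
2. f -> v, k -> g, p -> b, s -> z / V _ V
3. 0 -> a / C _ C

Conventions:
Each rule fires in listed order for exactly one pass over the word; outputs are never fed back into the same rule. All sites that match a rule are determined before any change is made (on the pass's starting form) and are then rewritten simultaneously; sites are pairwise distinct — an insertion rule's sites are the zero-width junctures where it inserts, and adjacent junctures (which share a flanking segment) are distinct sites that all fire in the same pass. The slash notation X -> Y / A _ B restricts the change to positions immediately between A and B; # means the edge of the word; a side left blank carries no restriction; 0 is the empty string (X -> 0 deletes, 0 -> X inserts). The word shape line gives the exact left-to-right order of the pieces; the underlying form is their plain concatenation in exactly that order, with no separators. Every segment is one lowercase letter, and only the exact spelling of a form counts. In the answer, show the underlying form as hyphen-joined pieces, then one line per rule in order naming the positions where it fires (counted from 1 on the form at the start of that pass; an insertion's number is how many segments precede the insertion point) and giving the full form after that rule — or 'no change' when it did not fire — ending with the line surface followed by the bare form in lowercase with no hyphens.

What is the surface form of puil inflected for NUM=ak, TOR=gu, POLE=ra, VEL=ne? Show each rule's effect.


underlying: ez-puil-la-v-as
1. k -> g, p -> b, s -> z, t -> d / V _ V: no change
2. f -> v, k -> g, p -> b, s -> z / V _ V: no change
3. 0 -> a / C _ C: inserts after position(s) 2, 6: ezapuilalavas
surface: ezapuilalavas


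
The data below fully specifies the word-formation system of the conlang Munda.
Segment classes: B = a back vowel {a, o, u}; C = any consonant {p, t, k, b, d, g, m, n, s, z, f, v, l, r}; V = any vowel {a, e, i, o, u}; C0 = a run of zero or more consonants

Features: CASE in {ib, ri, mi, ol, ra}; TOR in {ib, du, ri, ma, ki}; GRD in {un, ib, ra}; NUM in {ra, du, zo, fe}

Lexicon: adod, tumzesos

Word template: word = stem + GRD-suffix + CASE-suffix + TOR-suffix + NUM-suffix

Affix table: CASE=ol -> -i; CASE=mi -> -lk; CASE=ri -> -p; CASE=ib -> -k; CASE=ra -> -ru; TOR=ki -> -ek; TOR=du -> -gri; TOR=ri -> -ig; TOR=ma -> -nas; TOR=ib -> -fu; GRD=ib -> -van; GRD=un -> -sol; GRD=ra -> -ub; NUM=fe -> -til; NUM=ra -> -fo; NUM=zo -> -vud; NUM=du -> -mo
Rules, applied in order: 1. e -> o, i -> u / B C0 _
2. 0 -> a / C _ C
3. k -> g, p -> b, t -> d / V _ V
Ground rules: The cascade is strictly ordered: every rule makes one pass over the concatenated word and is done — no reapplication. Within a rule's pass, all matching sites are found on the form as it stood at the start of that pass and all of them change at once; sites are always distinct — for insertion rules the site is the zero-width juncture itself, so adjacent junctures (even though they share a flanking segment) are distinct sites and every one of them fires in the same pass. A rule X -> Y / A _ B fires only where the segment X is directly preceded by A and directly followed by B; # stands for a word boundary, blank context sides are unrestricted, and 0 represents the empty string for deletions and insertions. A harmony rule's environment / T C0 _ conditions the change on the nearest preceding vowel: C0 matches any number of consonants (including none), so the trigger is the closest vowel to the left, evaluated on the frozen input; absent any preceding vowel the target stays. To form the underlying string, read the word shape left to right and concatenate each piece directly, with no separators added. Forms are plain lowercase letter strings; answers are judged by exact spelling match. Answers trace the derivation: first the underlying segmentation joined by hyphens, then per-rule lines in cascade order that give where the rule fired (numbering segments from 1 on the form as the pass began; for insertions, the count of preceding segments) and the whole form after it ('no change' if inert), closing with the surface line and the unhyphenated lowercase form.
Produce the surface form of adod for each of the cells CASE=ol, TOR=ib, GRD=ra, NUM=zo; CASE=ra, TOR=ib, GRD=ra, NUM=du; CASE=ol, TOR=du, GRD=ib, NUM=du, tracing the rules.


cell CASE=ol, TOR=ib, GRD=ra, NUM=zo:
underlying: adod-ub-i-fu-vud
1. e -> o, i -> u / B C0 _: fires at position(s) 7: adodubufuvud
2. 0 -> a / C _ C: no change
3. k -> g, p -> b, t -> d / V _ V: no change
surface: adodubufuvud

cell CASE=ra, TOR=ib, GRD=ra, NUM=du:
underlying: adod-ub-ru-fu-mo
1. e -> o, i -> u / B C0 _: no change
2. 0 -> a / C _ C: inserts after position(s) 6: adodubarufumo
3. k -> g, p -> b, t -> d / V _ V: no change
surface: adodubarufumo

cell CASE=ol, TOR=du, GRD=ib, NUM=du:
underlying: adod-van-i-gri-mo
1. e -> o, i -> u / B C0 _: fires at position(s) 8: adodvanugrimo
2. 0 -> a / C _ C: inserts after position(s) 4, 9: adodavanugarimo
3. k -> g, p -> b, t -> d / V _ V: no change
surface: adodavanugarimo
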